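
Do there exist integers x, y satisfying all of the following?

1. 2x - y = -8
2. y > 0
Yes

Take x = 0, y = 8. Substituting into each constraint:
  (1) 2(0) + (-8) = -8 ✓
  (2) 8 > 0 ✓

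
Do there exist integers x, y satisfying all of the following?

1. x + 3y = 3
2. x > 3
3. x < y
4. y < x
No

A contradictory subset is {x < y, y < x}. No integer assignment can satisfy these jointly:

  - x < y: bounds one variable relative to another variable
  - y < x: bounds one variable relative to another variable

Direct contradiction: y > x and x > y cannot both hold.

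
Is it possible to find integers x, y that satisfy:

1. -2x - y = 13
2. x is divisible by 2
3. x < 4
Yes

Take x = 0, y = -13. Substituting into each constraint:
  (1) -2(0) + 13 = 13 ✓
  (2) 0 = 2 × 0, remainder 0 ✓
  (3) 0 < 4 ✓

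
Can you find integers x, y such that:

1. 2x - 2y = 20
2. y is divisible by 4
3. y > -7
Yes

Take x = 10, y = 0. Substituting into each constraint:
  (1) 2(10) - 2(0) = 20 ✓
  (2) 0 = 4 × 0, remainder 0 ✓
  (3) 0 > -7 ✓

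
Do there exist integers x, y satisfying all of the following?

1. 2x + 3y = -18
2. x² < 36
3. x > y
Yes

Take x = 0, y = -6. Substituting into each constraint:
  (1) 2(0) + 3(-6) = -18 ✓
  (2) x² = (0)² = 0, and 0 < 36 ✓
  (3) 0 > -6 ✓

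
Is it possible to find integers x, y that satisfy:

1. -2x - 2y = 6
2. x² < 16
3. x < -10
No

A contradictory subset is {x² < 16, x < -10}. No integer assignment can satisfy these jointly:

  - x² < 16: restricts x to |x| ≤ 3
  - x < -10: bounds one variable relative to a constant

Direct contradiction: the bounds on x require x ≥ -3 and x ≤ -11 simultaneously, which is empty.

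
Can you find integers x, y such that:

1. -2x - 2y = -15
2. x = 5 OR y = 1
No

Even the single constraint (-2x - 2y = -15) is infeasible over the integers.

  - -2x - 2y = -15: every term on the left is divisible by 2, so the LHS ≡ 0 (mod 2), but the RHS -15 is not — no integer solution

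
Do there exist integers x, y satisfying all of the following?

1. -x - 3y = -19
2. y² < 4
Yes

Take x = 19, y = 0. Substituting into each constraint:
  (1) (-19) - 3(0) = -19 ✓
  (2) y² = (0)² = 0, and 0 < 4 ✓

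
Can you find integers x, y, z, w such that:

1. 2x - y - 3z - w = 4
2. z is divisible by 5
Yes

Take x = 0, y = -4, z = 0, w = 0. Substituting into each constraint:
  (1) 2(0) + 4 - 3(0) + 0 = 4 ✓
  (2) 0 = 5 × 0, remainder 0 ✓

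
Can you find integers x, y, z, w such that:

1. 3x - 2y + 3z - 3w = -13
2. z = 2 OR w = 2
Yes

Take x = 0, y = 8, z = 2, w = 1. Substituting into each constraint:
  (1) 3(0) - 2(8) + 3(2) - 3(1) = -13 ✓
  (2) z = 2, target 2 ✓ (first branch holds)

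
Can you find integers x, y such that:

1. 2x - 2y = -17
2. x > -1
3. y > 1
No

Even the single constraint (2x - 2y = -17) is infeasible over the integers.

  - 2x - 2y = -17: every term on the left is divisible by 2, so the LHS ≡ 0 (mod 2), but the RHS -17 is not — no integer solution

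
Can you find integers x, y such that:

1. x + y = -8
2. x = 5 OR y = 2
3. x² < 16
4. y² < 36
No

A contradictory subset is {x + y = -8, x = 5 OR y = 2, x² < 16}. No integer assignment can satisfy these jointly:

  - x + y = -8: is a linear equation tying the variables together
  - x = 5 OR y = 2: forces a choice: either x = 5 or y = 2
  - x² < 16: restricts x to |x| ≤ 3

Split on the disjunction (x = 5 OR y = 2):
  • If x = 5: this contradicts x² < 16, which requires |x| ≤ 3.
  • If y = 2: the equation forces x = -10, but x² < 16 requires |x| ≤ 3.
Both branches are infeasible, so the system has no integer solution.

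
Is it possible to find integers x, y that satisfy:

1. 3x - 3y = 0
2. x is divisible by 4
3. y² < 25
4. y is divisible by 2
Yes

Take x = 0, y = 0. Substituting into each constraint:
  (1) 3(0) - 3(0) = 0 ✓
  (2) 0 = 4 × 0, remainder 0 ✓
  (3) y² = (0)² = 0, and 0 < 25 ✓
  (4) 0 = 2 × 0, remainder 0 ✓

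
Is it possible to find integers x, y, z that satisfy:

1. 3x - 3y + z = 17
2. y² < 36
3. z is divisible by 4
Yes

Take x = 0, y = -3, z = 8. Substituting into each constraint:
  (1) 3(0) - 3(-3) + 8 = 17 ✓
  (2) y² = (-3)² = 9, and 9 < 36 ✓
  (3) 8 = 4 × 2, remainder 0 ✓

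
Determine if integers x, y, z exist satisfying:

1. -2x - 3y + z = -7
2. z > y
Yes

Take x = 4, y = 0, z = 1. Substituting into each constraint:
  (1) -2(4) - 3(0) + 1 = -7 ✓
  (2) 1 > 0 ✓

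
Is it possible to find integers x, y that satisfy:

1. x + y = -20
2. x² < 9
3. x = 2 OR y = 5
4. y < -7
Yes

Take x = 2, y = -22. Substituting into each constraint:
  (1) 2 + (-22) = -20 ✓
  (2) x² = (2)² = 4, and 4 < 9 ✓
  (3) x = 2, target 2 ✓ (first branch holds)
  (4) -22 < -7 ✓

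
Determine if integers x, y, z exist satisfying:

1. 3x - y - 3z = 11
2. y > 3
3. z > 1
Yes

Take x = 7, y = 4, z = 2. Substituting into each constraint:
  (1) 3(7) + (-4) - 3(2) = 11 ✓
  (2) 4 > 3 ✓
  (3) 2 > 1 ✓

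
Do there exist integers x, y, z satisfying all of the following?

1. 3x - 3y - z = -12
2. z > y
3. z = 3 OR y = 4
Yes

Take x = -1, y = 2, z = 3. Substituting into each constraint:
  (1) 3(-1) - 3(2) + (-3) = -12 ✓
  (2) 3 > 2 ✓
  (3) z = 3, target 3 ✓ (first branch holds)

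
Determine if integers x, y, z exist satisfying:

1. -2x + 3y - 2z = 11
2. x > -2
Yes

Take x = -1, y = 3, z = 0. Substituting into each constraint:
  (1) -2(-1) + 3(3) - 2(0) = 11 ✓
  (2) -1 > -2 ✓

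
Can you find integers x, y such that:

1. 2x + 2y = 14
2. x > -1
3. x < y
Yes

Take x = 0, y = 7. Substituting into each constraint:
  (1) 2(0) + 2(7) = 14 ✓
  (2) 0 > -1 ✓
  (3) 0 < 7 ✓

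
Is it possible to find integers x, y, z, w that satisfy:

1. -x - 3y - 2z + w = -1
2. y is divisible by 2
Yes

Take x = 0, y = 0, z = 0, w = -1. Substituting into each constraint:
  (1) 0 - 3(0) - 2(0) + (-1) = -1 ✓
  (2) 0 = 2 × 0, remainder 0 ✓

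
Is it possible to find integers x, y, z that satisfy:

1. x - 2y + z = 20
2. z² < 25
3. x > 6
Yes

Take x = 20, y = 0, z = 0. Substituting into each constraint:
  (1) 20 - 2(0) + 0 = 20 ✓
  (2) z² = (0)² = 0, and 0 < 25 ✓
  (3) 20 > 6 ✓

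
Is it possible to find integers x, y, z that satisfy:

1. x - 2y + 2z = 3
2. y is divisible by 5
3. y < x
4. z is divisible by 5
Yes

Take x = 3, y = 0, z = 0. Substituting into each constraint:
  (1) 3 - 2(0) + 2(0) = 3 ✓
  (2) 0 = 5 × 0, remainder 0 ✓
  (3) 0 < 3 ✓
  (4) 0 = 5 × 0, remainder 0 ✓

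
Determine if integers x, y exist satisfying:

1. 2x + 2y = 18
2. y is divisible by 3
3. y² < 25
Yes

Take x = 9, y = 0. Substituting into each constraint:
  (1) 2(9) + 2(0) = 18 ✓
  (2) 0 = 3 × 0, remainder 0 ✓
  (3) y² = (0)² = 0, and 0 < 25 ✓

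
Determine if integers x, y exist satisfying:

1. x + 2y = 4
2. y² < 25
Yes

Take x = 4, y = 0. Substituting into each constraint:
  (1) 4 + 2(0) = 4 ✓
  (2) y² = (0)² = 0, and 0 < 25 ✓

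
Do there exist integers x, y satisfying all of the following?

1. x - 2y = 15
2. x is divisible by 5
Yes

Take x = 25, y = 5. Substituting into each constraint:
  (1) 25 - 2(5) = 15 ✓
  (2) 25 = 5 × 5, remainder 0 ✓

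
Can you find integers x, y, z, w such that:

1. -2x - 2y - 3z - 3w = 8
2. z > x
Yes

Take x = 1, y = -8, z = 2, w = 0. Substituting into each constraint:
  (1) -2(1) - 2(-8) - 3(2) - 3(0) = 8 ✓
  (2) 2 > 1 ✓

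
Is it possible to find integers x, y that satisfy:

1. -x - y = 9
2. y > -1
Yes

Take x = -9, y = 0. Substituting into each constraint:
  (1) 9 + 0 = 9 ✓
  (2) 0 > -1 ✓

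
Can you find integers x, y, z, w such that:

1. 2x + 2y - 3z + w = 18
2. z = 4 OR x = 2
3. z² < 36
Yes

Take x = 0, y = 0, z = 4, w = 30. Substituting into each constraint:
  (1) 2(0) + 2(0) - 3(4) + 30 = 18 ✓
  (2) z = 4, target 4 ✓ (first branch holds)
  (3) z² = (4)² = 16, and 16 < 36 ✓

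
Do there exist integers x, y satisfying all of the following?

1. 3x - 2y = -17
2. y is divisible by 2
Yes

Take x = -7, y = -2. Substituting into each constraint:
  (1) 3(-7) - 2(-2) = -17 ✓
  (2) -2 = 2 × -1, remainder 0 ✓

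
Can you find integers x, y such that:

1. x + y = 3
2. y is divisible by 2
Yes

Take x = 3, y = 0. Substituting into each constraint:
  (1) 3 + 0 = 3 ✓
  (2) 0 = 2 × 0, remainder 0 ✓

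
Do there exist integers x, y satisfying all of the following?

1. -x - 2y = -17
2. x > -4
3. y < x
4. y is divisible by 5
Yes

Take x = 17, y = 0. Substituting into each constraint:
  (1) (-17) - 2(0) = -17 ✓
  (2) 17 > -4 ✓
  (3) 0 < 17 ✓
  (4) 0 = 5 × 0, remainder 0 ✓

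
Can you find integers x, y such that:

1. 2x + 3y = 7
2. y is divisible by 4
No

The full constraint system is jointly infeasible over the integers. Each constraint and what it forces:

  - 2x + 3y = 7: is a linear equation tying the variables together
  - y is divisible by 4: restricts y to multiples of 4

Modular obstruction: writing y = 4y', every remaining term of the linear equation is divisible by 2, so the left side is ≡ 0 (mod 2); but the right side 7 ≡ 1 (mod 2). No integers can satisfy it.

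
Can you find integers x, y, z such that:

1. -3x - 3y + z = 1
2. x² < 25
Yes

Take x = 0, y = 0, z = 1. Substituting into each constraint:
  (1) -3(0) - 3(0) + 1 = 1 ✓
  (2) x² = (0)² = 0, and 0 < 25 ✓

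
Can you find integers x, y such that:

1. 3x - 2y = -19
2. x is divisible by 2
No

The full constraint system is jointly infeasible over the integers. Each constraint and what it forces:

  - 3x - 2y = -19: is a linear equation tying the variables together
  - x is divisible by 2: restricts x to multiples of 2

Modular obstruction: writing x = 2x', every remaining term of the linear equation is divisible by 2, so the left side is ≡ 0 (mod 2); but the right side -19 ≡ 1 (mod 2). No integers can satisfy it.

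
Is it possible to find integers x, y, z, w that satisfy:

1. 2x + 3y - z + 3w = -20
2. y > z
Yes

Take x = -13, y = 1, z = 0, w = 1. Substituting into each constraint:
  (1) 2(-13) + 3(1) + 0 + 3(1) = -20 ✓
  (2) 1 > 0 ✓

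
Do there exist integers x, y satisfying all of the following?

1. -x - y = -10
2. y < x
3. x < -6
No

The full constraint system is jointly infeasible over the integers. Each constraint and what it forces:

  - -x - y = -10: is a linear equation tying the variables together
  - y < x: bounds one variable relative to another variable
  - x < -6: bounds one variable relative to a constant

Propagating the comparison: y < x and x ≤ -7 give y ≤ -8. Range argument: with x ∈ [−∞, -7], y ∈ [−∞, -8], the left side of the equation is at least 15, but the right side is -10 < 15. No integer solution exists.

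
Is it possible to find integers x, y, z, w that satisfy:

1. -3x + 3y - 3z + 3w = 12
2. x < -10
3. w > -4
Yes

Take x = -11, y = -7, z = 0, w = 0. Substituting into each constraint:
  (1) -3(-11) + 3(-7) - 3(0) + 3(0) = 12 ✓
  (2) -11 < -10 ✓
  (3) 0 > -4 ✓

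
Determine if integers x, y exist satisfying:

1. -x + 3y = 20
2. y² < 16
Yes

Take x = -20, y = 0. Substituting into each constraint:
  (1) 20 + 3(0) = 20 ✓
  (2) y² = (0)² = 0, and 0 < 16 ✓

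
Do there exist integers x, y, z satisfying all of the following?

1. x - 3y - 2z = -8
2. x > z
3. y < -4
Yes

Take x = 25, y = -5, z = 24. Substituting into each constraint:
  (1) 25 - 3(-5) - 2(24) = -8 ✓
  (2) 25 > 24 ✓
  (3) -5 < -4 ✓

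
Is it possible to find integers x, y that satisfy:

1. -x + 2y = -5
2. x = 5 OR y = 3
Yes

Take x = 5, y = 0. Substituting into each constraint:
  (1) (-5) + 2(0) = -5 ✓
  (2) x = 5, target 5 ✓ (first branch holds)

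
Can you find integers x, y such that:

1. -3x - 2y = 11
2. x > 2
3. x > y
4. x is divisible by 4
No

A contradictory subset is {-3x - 2y = 11, x is divisible by 4}. No integer assignment can satisfy these jointly:

  - -3x - 2y = 11: is a linear equation tying the variables together
  - x is divisible by 4: restricts x to multiples of 4

Modular obstruction: writing x = 4x', every remaining term of the linear equation is divisible by 2, so the left side is ≡ 0 (mod 2); but the right side 11 ≡ 1 (mod 2). No integers can satisfy it.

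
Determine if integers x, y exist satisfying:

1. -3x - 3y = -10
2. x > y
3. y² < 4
No

Even the single constraint (-3x - 3y = -10) is infeasible over the integers.

  - -3x - 3y = -10: every term on the left is divisible by 3, so the LHS ≡ 0 (mod 3), but the RHS -10 is not — no integer solution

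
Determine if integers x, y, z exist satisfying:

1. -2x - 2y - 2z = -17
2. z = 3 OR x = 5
No

Even the single constraint (-2x - 2y - 2z = -17) is infeasible over the integers.

  - -2x - 2y - 2z = -17: every term on the left is divisible by 2, so the LHS ≡ 0 (mod 2), but the RHS -17 is not — no integer solution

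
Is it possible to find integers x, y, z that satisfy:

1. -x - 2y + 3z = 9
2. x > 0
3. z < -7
Yes

Take x = 1, y = -17, z = -8. Substituting into each constraint:
  (1) (-1) - 2(-17) + 3(-8) = 9 ✓
  (2) 1 > 0 ✓
  (3) -8 < -7 ✓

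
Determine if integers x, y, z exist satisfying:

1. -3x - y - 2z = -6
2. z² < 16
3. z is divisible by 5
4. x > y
Yes

Take x = 2, y = 0, z = 0. Substituting into each constraint:
  (1) -3(2) + 0 - 2(0) = -6 ✓
  (2) z² = (0)² = 0, and 0 < 16 ✓
  (3) 0 = 5 × 0, remainder 0 ✓
  (4) 2 > 0 ✓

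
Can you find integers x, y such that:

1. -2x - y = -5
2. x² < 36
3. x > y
Yes

Take x = 2, y = 1. Substituting into each constraint:
  (1) -2(2) + (-1) = -5 ✓
  (2) x² = (2)² = 4, and 4 < 36 ✓
  (3) 2 > 1 ✓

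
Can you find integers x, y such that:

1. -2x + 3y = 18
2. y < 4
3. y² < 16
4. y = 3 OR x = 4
No

A contradictory subset is {-2x + 3y = 18, y < 4, y = 3 OR x = 4}. No integer assignment can satisfy these jointly:

  - -2x + 3y = 18: is a linear equation tying the variables together
  - y < 4: bounds one variable relative to a constant
  - y = 3 OR x = 4: forces a choice: either y = 3 or x = 4

Split on the disjunction (y = 3 OR x = 4):
  • If y = 3: with y = 3, every remaining term of the linear equation is divisible by 2, so the left side is ≡ 0 (mod 2); but the right side 9 ≡ 1 (mod 2). No integers can satisfy it.
  • If x = 4: with x = 4, every remaining term of the linear equation is divisible by 3, so the left side is ≡ 0 (mod 3); but the right side 26 ≡ 2 (mod 3). No integers can satisfy it.
Both branches are infeasible, so the system has no integer solution.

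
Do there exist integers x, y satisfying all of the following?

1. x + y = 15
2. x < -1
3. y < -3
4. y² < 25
No

A contradictory subset is {x + y = 15, x < -1, y < -3}. No integer assignment can satisfy these jointly:

  - x + y = 15: is a linear equation tying the variables together
  - x < -1: bounds one variable relative to a constant
  - y < -3: bounds one variable relative to a constant

Range argument: with x ∈ [−∞, -2], y ∈ [−∞, -4], the left side of the equation is at most -6, but the right side is 15 > -6. No integer solution exists.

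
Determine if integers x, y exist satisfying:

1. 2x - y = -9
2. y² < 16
Yes

Take x = -5, y = -1. Substituting into each constraint:
  (1) 2(-5) + 1 = -9 ✓
  (2) y² = (-1)² = 1, and 1 < 16 ✓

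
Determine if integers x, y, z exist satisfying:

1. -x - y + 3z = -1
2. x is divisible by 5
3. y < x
Yes

Take x = 0, y = -2, z = -1. Substituting into each constraint:
  (1) 0 + 2 + 3(-1) = -1 ✓
  (2) 0 = 5 × 0, remainder 0 ✓
  (3) -2 < 0 ✓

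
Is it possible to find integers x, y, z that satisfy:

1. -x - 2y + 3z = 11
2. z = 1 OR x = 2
Yes

Take x = -8, y = 0, z = 1. Substituting into each constraint:
  (1) 8 - 2(0) + 3(1) = 11 ✓
  (2) z = 1, target 1 ✓ (first branch holds)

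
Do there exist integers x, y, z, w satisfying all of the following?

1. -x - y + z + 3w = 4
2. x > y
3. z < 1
Yes

Take x = 1, y = 0, z = -1, w = 2. Substituting into each constraint:
  (1) (-1) + 0 + (-1) + 3(2) = 4 ✓
  (2) 1 > 0 ✓
  (3) -1 < 1 ✓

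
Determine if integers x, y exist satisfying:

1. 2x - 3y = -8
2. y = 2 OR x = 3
Yes

Take x = -1, y = 2. Substituting into each constraint:
  (1) 2(-1) - 3(2) = -8 ✓
  (2) y = 2, target 2 ✓ (first branch holds)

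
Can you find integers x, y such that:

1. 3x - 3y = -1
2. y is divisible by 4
No

Even the single constraint (3x - 3y = -1) is infeasible over the integers.

  - 3x - 3y = -1: every term on the left is divisible by 3, so the LHS ≡ 0 (mod 3), but the RHS -1 is not — no integer solution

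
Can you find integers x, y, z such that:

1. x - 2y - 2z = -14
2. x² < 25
Yes

Take x = 0, y = 0, z = 7. Substituting into each constraint:
  (1) 0 - 2(0) - 2(7) = -14 ✓
  (2) x² = (0)² = 0, and 0 < 25 ✓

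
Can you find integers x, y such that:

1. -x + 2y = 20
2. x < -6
Yes

Take x = -20, y = 0. Substituting into each constraint:
  (1) 20 + 2(0) = 20 ✓
  (2) -20 < -6 ✓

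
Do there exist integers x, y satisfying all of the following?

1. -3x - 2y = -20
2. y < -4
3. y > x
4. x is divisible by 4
No

A contradictory subset is {-3x - 2y = -20, y < -4, y > x}. No integer assignment can satisfy these jointly:

  - -3x - 2y = -20: is a linear equation tying the variables together
  - y < -4: bounds one variable relative to a constant
  - y > x: bounds one variable relative to another variable

Propagating the comparison: x < y and y ≤ -5 give x ≤ -6. Range argument: with x ∈ [−∞, -6], y ∈ [−∞, -5], the left side of the equation is at least 28, but the right side is -20 < 28. No integer solution exists.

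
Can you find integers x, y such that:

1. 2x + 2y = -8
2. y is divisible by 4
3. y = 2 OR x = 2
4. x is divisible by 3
No

A contradictory subset is {y is divisible by 4, y = 2 OR x = 2, x is divisible by 3}. No integer assignment can satisfy these jointly:

  - y is divisible by 4: restricts y to multiples of 4
  - y = 2 OR x = 2: forces a choice: either y = 2 or x = 2
  - x is divisible by 3: restricts x to multiples of 3

Split on the disjunction (y = 2 OR x = 2):
  • If y = 2: this contradicts the divisibility constraint — 2 is not a multiple of 4.
  • If x = 2: this contradicts the divisibility constraint — 2 is not a multiple of 3.
Both branches are infeasible, so the system has no integer solution.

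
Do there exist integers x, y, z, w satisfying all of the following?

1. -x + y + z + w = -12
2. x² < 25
Yes

Take x = 0, y = 0, z = -12, w = 0. Substituting into each constraint:
  (1) 0 + 0 + (-12) + 0 = -12 ✓
  (2) x² = (0)² = 0, and 0 < 25 ✓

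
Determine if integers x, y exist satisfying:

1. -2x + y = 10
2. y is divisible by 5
Yes

Take x = -5, y = 0. Substituting into each constraint:
  (1) -2(-5) + 0 = 10 ✓
  (2) 0 = 5 × 0, remainder 0 ✓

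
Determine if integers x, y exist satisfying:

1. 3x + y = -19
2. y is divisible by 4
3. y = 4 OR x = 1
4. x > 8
No

A contradictory subset is {3x + y = -19, y = 4 OR x = 1, x > 8}. No integer assignment can satisfy these jointly:

  - 3x + y = -19: is a linear equation tying the variables together
  - y = 4 OR x = 1: forces a choice: either y = 4 or x = 1
  - x > 8: bounds one variable relative to a constant

Split on the disjunction (y = 4 OR x = 1):
  • If y = 4: with y = 4, every remaining term of the linear equation is divisible by 3, so the left side is ≡ 0 (mod 3); but the right side -23 ≡ 1 (mod 3). No integers can satisfy it.
  • If x = 1: this contradicts the bound x ≥ 9.
Both branches are infeasible, so the system has no integer solution.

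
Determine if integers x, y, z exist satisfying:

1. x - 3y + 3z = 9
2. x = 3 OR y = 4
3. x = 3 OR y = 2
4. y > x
Yes

Take x = 3, y = 4, z = 6. Substituting into each constraint:
  (1) 3 - 3(4) + 3(6) = 9 ✓
  (2) x = 3, target 3 ✓ (first branch holds)
  (3) x = 3, target 3 ✓ (first branch holds)
  (4) 4 > 3 ✓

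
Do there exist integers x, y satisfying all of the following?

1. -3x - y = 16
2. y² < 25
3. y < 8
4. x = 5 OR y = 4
No

A contradictory subset is {-3x - y = 16, y² < 25, x = 5 OR y = 4}. No integer assignment can satisfy these jointly:

  - -3x - y = 16: is a linear equation tying the variables together
  - y² < 25: restricts y to |y| ≤ 4
  - x = 5 OR y = 4: forces a choice: either x = 5 or y = 4

Split on the disjunction (x = 5 OR y = 4):
  • If x = 5: the equation forces y = -31, but y² < 25 requires |y| ≤ 4.
  • If y = 4: with y = 4, every remaining term of the linear equation is divisible by 3, so the left side is ≡ 0 (mod 3); but the right side 20 ≡ 2 (mod 3). No integers can satisfy it.
Both branches are infeasible, so the system has no integer solution.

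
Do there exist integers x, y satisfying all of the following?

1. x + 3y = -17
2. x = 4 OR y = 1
Yes

Take x = 4, y = -7. Substituting into each constraint:
  (1) 4 + 3(-7) = -17 ✓
  (2) x = 4, target 4 ✓ (first branch holds)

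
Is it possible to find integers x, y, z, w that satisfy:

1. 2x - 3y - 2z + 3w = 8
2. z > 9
Yes

Take x = 14, y = 0, z = 10, w = 0. Substituting into each constraint:
  (1) 2(14) - 3(0) - 2(10) + 3(0) = 8 ✓
  (2) 10 > 9 ✓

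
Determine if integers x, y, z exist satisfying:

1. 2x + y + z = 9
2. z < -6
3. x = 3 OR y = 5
Yes

Take x = 6, y = 5, z = -8. Substituting into each constraint:
  (1) 2(6) + 5 + (-8) = 9 ✓
  (2) -8 < -6 ✓
  (3) y = 5, target 5 ✓ (second branch holds)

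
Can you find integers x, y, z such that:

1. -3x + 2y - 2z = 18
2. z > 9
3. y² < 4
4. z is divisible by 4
Yes

Take x = -16, y = 1, z = 16. Substituting into each constraint:
  (1) -3(-16) + 2(1) - 2(16) = 18 ✓
  (2) 16 > 9 ✓
  (3) y² = (1)² = 1, and 1 < 4 ✓
  (4) 16 = 4 × 4, remainder 0 ✓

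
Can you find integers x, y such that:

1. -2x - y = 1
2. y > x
Yes

Take x = -1, y = 1. Substituting into each constraint:
  (1) -2(-1) + (-1) = 1 ✓
  (2) 1 > -1 ✓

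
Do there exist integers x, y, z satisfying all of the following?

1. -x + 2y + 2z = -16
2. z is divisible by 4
Yes

Take x = 16, y = 0, z = 0. Substituting into each constraint:
  (1) (-16) + 2(0) + 2(0) = -16 ✓
  (2) 0 = 4 × 0, remainder 0 ✓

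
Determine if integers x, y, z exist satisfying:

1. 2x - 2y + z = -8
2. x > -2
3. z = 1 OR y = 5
Yes

Take x = -1, y = 5, z = 4. Substituting into each constraint:
  (1) 2(-1) - 2(5) + 4 = -8 ✓
  (2) -1 > -2 ✓
  (3) y = 5, target 5 ✓ (second branch holds)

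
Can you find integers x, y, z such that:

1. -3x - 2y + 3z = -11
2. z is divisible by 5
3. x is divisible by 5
Yes

Take x = 5, y = -2, z = 0. Substituting into each constraint:
  (1) -3(5) - 2(-2) + 3(0) = -11 ✓
  (2) 0 = 5 × 0, remainder 0 ✓
  (3) 5 = 5 × 1, remainder 0 ✓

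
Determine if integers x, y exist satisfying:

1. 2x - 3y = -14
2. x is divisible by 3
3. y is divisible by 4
No

The full constraint system is jointly infeasible over the integers. Each constraint and what it forces:

  - 2x - 3y = -14: is a linear equation tying the variables together
  - x is divisible by 3: restricts x to multiples of 3
  - y is divisible by 4: restricts y to multiples of 4

Modular obstruction: writing x = 3x' and writing y = 4y', every remaining term of the linear equation is divisible by 6, so the left side is ≡ 0 (mod 6); but the right side -14 ≡ 4 (mod 6). No integers can satisfy it.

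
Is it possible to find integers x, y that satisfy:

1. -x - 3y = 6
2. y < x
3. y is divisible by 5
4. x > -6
Yes

Take x = 9, y = -5. Substituting into each constraint:
  (1) (-9) - 3(-5) = 6 ✓
  (2) -5 < 9 ✓
  (3) -5 = 5 × -1, remainder 0 ✓
  (4) 9 > -6 ✓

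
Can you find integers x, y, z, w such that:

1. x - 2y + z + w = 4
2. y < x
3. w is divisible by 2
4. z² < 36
Yes

Take x = 1, y = 0, z = 3, w = 0. Substituting into each constraint:
  (1) 1 - 2(0) + 3 + 0 = 4 ✓
  (2) 0 < 1 ✓
  (3) 0 = 2 × 0, remainder 0 ✓
  (4) z² = (3)² = 9, and 9 < 36 ✓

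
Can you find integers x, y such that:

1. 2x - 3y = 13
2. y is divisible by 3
Yes

Take x = 2, y = -3. Substituting into each constraint:
  (1) 2(2) - 3(-3) = 13 ✓
  (2) -3 = 3 × -1, remainder 0 ✓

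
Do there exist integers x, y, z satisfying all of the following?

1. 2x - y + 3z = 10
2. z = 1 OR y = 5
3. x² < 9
Yes

Take x = -1, y = -9, z = 1. Substituting into each constraint:
  (1) 2(-1) + 9 + 3(1) = 10 ✓
  (2) z = 1, target 1 ✓ (first branch holds)
  (3) x² = (-1)² = 1, and 1 < 9 ✓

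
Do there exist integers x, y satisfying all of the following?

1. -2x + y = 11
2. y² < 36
Yes

Take x = -6, y = -1. Substituting into each constraint:
  (1) -2(-6) + (-1) = 11 ✓
  (2) y² = (-1)² = 1, and 1 < 36 ✓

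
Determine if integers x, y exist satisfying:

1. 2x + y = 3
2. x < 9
Yes

Take x = 1, y = 1. Substituting into each constraint:
  (1) 2(1) + 1 = 3 ✓
  (2) 1 < 9 ✓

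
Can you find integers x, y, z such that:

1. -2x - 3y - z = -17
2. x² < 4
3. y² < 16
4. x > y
Yes

Take x = 1, y = 0, z = 15. Substituting into each constraint:
  (1) -2(1) - 3(0) + (-15) = -17 ✓
  (2) x² = (1)² = 1, and 1 < 4 ✓
  (3) y² = (0)² = 0, and 0 < 16 ✓
  (4) 1 > 0 ✓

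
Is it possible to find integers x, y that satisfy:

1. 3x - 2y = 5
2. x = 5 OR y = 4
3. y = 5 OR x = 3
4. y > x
No

A contradictory subset is {3x - 2y = 5, y = 5 OR x = 3, y > x}. No integer assignment can satisfy these jointly:

  - 3x - 2y = 5: is a linear equation tying the variables together
  - y = 5 OR x = 3: forces a choice: either y = 5 or x = 3
  - y > x: bounds one variable relative to another variable

Split on the disjunction (y = 5 OR x = 3):
  • If y = 5: the equation forces x = 5, giving (y, x) = (5, 5), which violates y > x.
  • If x = 3: the equation forces y = 2, giving (x, y) = (3, 2), which violates y > x.
Both branches are infeasible, so the system has no integer solution.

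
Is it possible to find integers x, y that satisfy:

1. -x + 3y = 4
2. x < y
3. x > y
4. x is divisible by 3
No

A contradictory subset is {x < y, x > y}. No integer assignment can satisfy these jointly:

  - x < y: bounds one variable relative to another variable
  - x > y: bounds one variable relative to another variable

Direct contradiction: y > x and x > y cannot both hold.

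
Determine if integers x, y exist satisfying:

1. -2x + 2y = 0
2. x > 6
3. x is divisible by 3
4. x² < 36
No

A contradictory subset is {x > 6, x² < 36}. No integer assignment can satisfy these jointly:

  - x > 6: bounds one variable relative to a constant
  - x² < 36: restricts x to |x| ≤ 5

Direct contradiction: the bounds on x require x ≥ 7 and x ≤ 5 simultaneously, which is empty.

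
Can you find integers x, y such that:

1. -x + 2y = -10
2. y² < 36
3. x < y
No

The full constraint system is jointly infeasible over the integers. Each constraint and what it forces:

  - -x + 2y = -10: is a linear equation tying the variables together
  - y² < 36: restricts y to |y| ≤ 5
  - x < y: bounds one variable relative to another variable

The bounds confine y to {-5, -4, -3, -2, -1, 0, 1, 2, 3, 4, 5}. For each value, substitute into the equation:
  • y = -5: the equation forces x = 0, but y > x fails since -5 ≤ 0.
  • y = -4: the equation forces x = 2, but y > x fails since -4 ≤ 2.
  • y = -3: the equation forces x = 4, but y > x fails since -3 ≤ 4.
  • y = -2: the equation forces x = 6, but y > x fails since -2 ≤ 6.
  • y = -1: the equation forces x = 8, but y > x fails since -1 ≤ 8.
  • y = 0: the equation forces x = 10, but y > x fails since 0 ≤ 10.
  • y = 1: the equation forces x = 12, but y > x fails since 1 ≤ 12.
  • y = 2: the equation forces x = 14, but y > x fails since 2 ≤ 14.
  • y = 3: the equation forces x = 16, but y > x fails since 3 ≤ 16.
  • y = 4: the equation forces x = 18, but y > x fails since 4 ≤ 18.
  • y = 5: the equation forces x = 20, but y > x fails since 5 ≤ 20.
Every case fails, so no integer solution exists.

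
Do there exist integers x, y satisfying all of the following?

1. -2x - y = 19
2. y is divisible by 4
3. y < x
No

A contradictory subset is {-2x - y = 19, y is divisible by 4}. No integer assignment can satisfy these jointly:

  - -2x - y = 19: is a linear equation tying the variables together
  - y is divisible by 4: restricts y to multiples of 4

Modular obstruction: writing y = 4y', every remaining term of the linear equation is divisible by 2, so the left side is ≡ 0 (mod 2); but the right side 19 ≡ 1 (mod 2). No integers can satisfy it.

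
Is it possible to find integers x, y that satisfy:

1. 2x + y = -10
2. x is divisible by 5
Yes

Take x = 0, y = -10. Substituting into each constraint:
  (1) 2(0) + (-10) = -10 ✓
  (2) 0 = 5 × 0, remainder 0 ✓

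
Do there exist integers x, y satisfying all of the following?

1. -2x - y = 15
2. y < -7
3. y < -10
Yes

Take x = -2, y = -11. Substituting into each constraint:
  (1) -2(-2) + 11 = 15 ✓
  (2) -11 < -7 ✓
  (3) -11 < -10 ✓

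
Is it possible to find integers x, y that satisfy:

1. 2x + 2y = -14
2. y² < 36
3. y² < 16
Yes

Take x = -7, y = 0. Substituting into each constraint:
  (1) 2(-7) + 2(0) = -14 ✓
  (2) y² = (0)² = 0, and 0 < 36 ✓
  (3) y² = (0)² = 0, and 0 < 16 ✓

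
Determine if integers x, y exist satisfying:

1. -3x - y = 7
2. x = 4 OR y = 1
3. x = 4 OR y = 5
Yes

Take x = 4, y = -19. Substituting into each constraint:
  (1) -3(4) + 19 = 7 ✓
  (2) x = 4, target 4 ✓ (first branch holds)
  (3) x = 4, target 4 ✓ (first branch holds)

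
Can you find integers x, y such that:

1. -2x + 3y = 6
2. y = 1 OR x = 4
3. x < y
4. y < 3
No

The full constraint system is jointly infeasible over the integers. Each constraint and what it forces:

  - -2x + 3y = 6: is a linear equation tying the variables together
  - y = 1 OR x = 4: forces a choice: either y = 1 or x = 4
  - x < y: bounds one variable relative to another variable
  - y < 3: bounds one variable relative to a constant

Split on the disjunction (y = 1 OR x = 4):
  • If y = 1: with y = 1, every remaining term of the linear equation is divisible by 2, so the left side is ≡ 0 (mod 2); but the right side 3 ≡ 1 (mod 2). No integers can satisfy it.
  • If x = 4: with x = 4, every remaining term of the linear equation is divisible by 3, so the left side is ≡ 0 (mod 3); but the right side 14 ≡ 2 (mod 3). No integers can satisfy it.
Both branches are infeasible, so the system has no integer solution.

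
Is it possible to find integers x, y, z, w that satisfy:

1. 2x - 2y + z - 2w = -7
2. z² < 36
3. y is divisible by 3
Yes

Take x = 0, y = 0, z = 1, w = 4. Substituting into each constraint:
  (1) 2(0) - 2(0) + 1 - 2(4) = -7 ✓
  (2) z² = (1)² = 1, and 1 < 36 ✓
  (3) 0 = 3 × 0, remainder 0 ✓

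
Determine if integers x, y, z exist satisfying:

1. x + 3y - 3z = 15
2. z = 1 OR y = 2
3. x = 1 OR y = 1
Yes

Take x = 15, y = 1, z = 1. Substituting into each constraint:
  (1) 15 + 3(1) - 3(1) = 15 ✓
  (2) z = 1, target 1 ✓ (first branch holds)
  (3) y = 1, target 1 ✓ (second branch holds)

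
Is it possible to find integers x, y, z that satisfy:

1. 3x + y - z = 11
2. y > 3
Yes

Take x = 0, y = 4, z = -7. Substituting into each constraint:
  (1) 3(0) + 4 + 7 = 11 ✓
  (2) 4 > 3 ✓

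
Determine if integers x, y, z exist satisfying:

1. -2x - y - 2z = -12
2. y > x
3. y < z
Yes

Take x = -1, y = 0, z = 7. Substituting into each constraint:
  (1) -2(-1) + 0 - 2(7) = -12 ✓
  (2) 0 > -1 ✓
  (3) 0 < 7 ✓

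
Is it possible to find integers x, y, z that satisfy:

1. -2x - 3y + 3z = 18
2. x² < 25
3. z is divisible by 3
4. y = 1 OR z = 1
Yes

Take x = 3, y = 1, z = 9. Substituting into each constraint:
  (1) -2(3) - 3(1) + 3(9) = 18 ✓
  (2) x² = (3)² = 9, and 9 < 25 ✓
  (3) 9 = 3 × 3, remainder 0 ✓
  (4) y = 1, target 1 ✓ (first branch holds)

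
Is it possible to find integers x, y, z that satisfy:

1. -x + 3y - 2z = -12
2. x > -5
Yes

Take x = 0, y = -4, z = 0. Substituting into each constraint:
  (1) 0 + 3(-4) - 2(0) = -12 ✓
  (2) 0 > -5 ✓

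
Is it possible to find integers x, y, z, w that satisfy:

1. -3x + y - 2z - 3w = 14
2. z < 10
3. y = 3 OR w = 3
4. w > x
Yes

Take x = 2, y = 1, z = -14, w = 3. Substituting into each constraint:
  (1) -3(2) + 1 - 2(-14) - 3(3) = 14 ✓
  (2) -14 < 10 ✓
  (3) w = 3, target 3 ✓ (second branch holds)
  (4) 3 > 2 ✓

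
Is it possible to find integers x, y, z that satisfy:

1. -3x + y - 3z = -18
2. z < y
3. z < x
Yes

Take x = 7, y = 3, z = 0. Substituting into each constraint:
  (1) -3(7) + 3 - 3(0) = -18 ✓
  (2) 0 < 3 ✓
  (3) 0 < 7 ✓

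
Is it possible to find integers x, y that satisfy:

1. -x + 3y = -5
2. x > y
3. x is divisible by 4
Yes

Take x = 8, y = 1. Substituting into each constraint:
  (1) (-8) + 3(1) = -5 ✓
  (2) 8 > 1 ✓
  (3) 8 = 4 × 2, remainder 0 ✓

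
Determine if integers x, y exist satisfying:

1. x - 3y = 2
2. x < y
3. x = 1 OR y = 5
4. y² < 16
No

A contradictory subset is {x - 3y = 2, x < y, x = 1 OR y = 5}. No integer assignment can satisfy these jointly:

  - x - 3y = 2: is a linear equation tying the variables together
  - x < y: bounds one variable relative to another variable
  - x = 1 OR y = 5: forces a choice: either x = 1 or y = 5

Split on the disjunction (x = 1 OR y = 5):
  • If x = 1: with x = 1, every remaining term of the linear equation is divisible by 3, so the left side is ≡ 0 (mod 3); but the right side 1 ≡ 1 (mod 3). No integers can satisfy it.
  • If y = 5: the equation forces x = 17, giving (y, x) = (5, 17), which violates y > x.
Both branches are infeasible, so the system has no integer solution.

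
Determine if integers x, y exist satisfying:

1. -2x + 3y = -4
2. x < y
Yes

Take x = -7, y = -6. Substituting into each constraint:
  (1) -2(-7) + 3(-6) = -4 ✓
  (2) -7 < -6 ✓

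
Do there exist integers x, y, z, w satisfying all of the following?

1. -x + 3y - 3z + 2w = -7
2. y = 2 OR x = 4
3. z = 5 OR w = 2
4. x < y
Yes

Take x = 0, y = 2, z = 5, w = 1. Substituting into each constraint:
  (1) 0 + 3(2) - 3(5) + 2(1) = -7 ✓
  (2) y = 2, target 2 ✓ (first branch holds)
  (3) z = 5, target 5 ✓ (first branch holds)
  (4) 0 < 2 ✓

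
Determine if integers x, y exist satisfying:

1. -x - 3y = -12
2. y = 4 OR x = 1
Yes

Take x = 0, y = 4. Substituting into each constraint:
  (1) 0 - 3(4) = -12 ✓
  (2) y = 4, target 4 ✓ (first branch holds)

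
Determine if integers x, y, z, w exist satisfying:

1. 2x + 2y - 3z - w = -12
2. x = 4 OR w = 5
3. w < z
Yes

Take x = 7, y = 0, z = 7, w = 5. Substituting into each constraint:
  (1) 2(7) + 2(0) - 3(7) + (-5) = -12 ✓
  (2) w = 5, target 5 ✓ (second branch holds)
  (3) 5 < 7 ✓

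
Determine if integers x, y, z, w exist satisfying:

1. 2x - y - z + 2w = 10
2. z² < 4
Yes

Take x = 0, y = -10, z = 0, w = 0. Substituting into each constraint:
  (1) 2(0) + 10 + 0 + 2(0) = 10 ✓
  (2) z² = (0)² = 0, and 0 < 4 ✓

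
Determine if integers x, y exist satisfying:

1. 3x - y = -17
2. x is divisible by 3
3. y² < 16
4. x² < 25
No

A contradictory subset is {3x - y = -17, y² < 16, x² < 25}. No integer assignment can satisfy these jointly:

  - 3x - y = -17: is a linear equation tying the variables together
  - y² < 16: restricts y to |y| ≤ 3
  - x² < 25: restricts x to |x| ≤ 4

Range argument: with x ∈ [-4, 4], y ∈ [-3, 3], the left side of the equation is at least -15, but the right side is -17 < -15. No integer solution exists.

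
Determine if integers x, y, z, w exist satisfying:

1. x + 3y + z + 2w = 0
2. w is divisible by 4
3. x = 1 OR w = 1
Yes

Take x = 1, y = -3, z = 0, w = 4. Substituting into each constraint:
  (1) 1 + 3(-3) + 0 + 2(4) = 0 ✓
  (2) 4 = 4 × 1, remainder 0 ✓
  (3) x = 1, target 1 ✓ (first branch holds)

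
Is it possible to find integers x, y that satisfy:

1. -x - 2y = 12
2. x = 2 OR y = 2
Yes

Take x = -16, y = 2. Substituting into each constraint:
  (1) 16 - 2(2) = 12 ✓
  (2) y = 2, target 2 ✓ (second branch holds)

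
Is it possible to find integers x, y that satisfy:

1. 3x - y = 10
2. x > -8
Yes

Take x = 0, y = -10. Substituting into each constraint:
  (1) 3(0) + 10 = 10 ✓
  (2) 0 > -8 ✓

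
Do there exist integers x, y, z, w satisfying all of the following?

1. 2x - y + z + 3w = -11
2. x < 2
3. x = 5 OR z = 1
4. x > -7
Yes

Take x = 0, y = 0, z = 1, w = -4. Substituting into each constraint:
  (1) 2(0) + 0 + 1 + 3(-4) = -11 ✓
  (2) 0 < 2 ✓
  (3) z = 1, target 1 ✓ (second branch holds)
  (4) 0 > -7 ✓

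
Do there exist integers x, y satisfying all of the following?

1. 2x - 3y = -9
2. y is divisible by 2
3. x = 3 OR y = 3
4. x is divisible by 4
No

A contradictory subset is {y is divisible by 2, x = 3 OR y = 3, x is divisible by 4}. No integer assignment can satisfy these jointly:

  - y is divisible by 2: restricts y to multiples of 2
  - x = 3 OR y = 3: forces a choice: either x = 3 or y = 3
  - x is divisible by 4: restricts x to multiples of 4

Split on the disjunction (x = 3 OR y = 3):
  • If x = 3: this contradicts the divisibility constraint — 3 is not a multiple of 4.
  • If y = 3: this contradicts the divisibility constraint — 3 is not a multiple of 2.
Both branches are infeasible, so the system has no integer solution.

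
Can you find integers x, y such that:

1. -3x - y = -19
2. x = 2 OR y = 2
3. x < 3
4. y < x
No

A contradictory subset is {-3x - y = -19, x < 3, y < x}. No integer assignment can satisfy these jointly:

  - -3x - y = -19: is a linear equation tying the variables together
  - x < 3: bounds one variable relative to a constant
  - y < x: bounds one variable relative to another variable

Propagating the comparison: y < x and x ≤ 2 give y ≤ 1. Range argument: with x ∈ [−∞, 2], y ∈ [−∞, 1], the left side of the equation is at least -7, but the right side is -19 < -7. No integer solution exists.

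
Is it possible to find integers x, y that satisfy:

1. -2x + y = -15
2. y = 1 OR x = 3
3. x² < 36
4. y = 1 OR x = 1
No

The full constraint system is jointly infeasible over the integers. Each constraint and what it forces:

  - -2x + y = -15: is a linear equation tying the variables together
  - y = 1 OR x = 3: forces a choice: either y = 1 or x = 3
  - x² < 36: restricts x to |x| ≤ 5
  - y = 1 OR x = 1: forces a choice: either y = 1 or x = 1

The bounds confine x to {-5, -4, -3, -2, -1, 0, 1, 2, 3, 4, 5}. For each value, substitute into the equation:
  • x = -5: the equation forces y = -25, but neither branch of (y = 1 OR x = 3) holds.
  • x = -4: the equation forces y = -23, but neither branch of (y = 1 OR x = 3) holds.
  • x = -3: the equation forces y = -21, but neither branch of (y = 1 OR x = 3) holds.
  • x = -2: the equation forces y = -19, but neither branch of (y = 1 OR x = 3) holds.
  • x = -1: the equation forces y = -17, but neither branch of (y = 1 OR x = 3) holds.
  • x = 0: the equation forces y = -15, but neither branch of (y = 1 OR x = 3) holds.
  • x = 1: the equation forces y = -13, but neither branch of (y = 1 OR x = 3) holds.
  • x = 2: the equation forces y = -11, but neither branch of (y = 1 OR x = 3) holds.
  • x = 3: the equation forces y = -9, but neither branch of (y = 1 OR x = 1) holds.
  • x = 4: the equation forces y = -7, but neither branch of (y = 1 OR x = 3) holds.
  • x = 5: the equation forces y = -5, but neither branch of (y = 1 OR x = 3) holds.
Every case fails, so no integer solution exists.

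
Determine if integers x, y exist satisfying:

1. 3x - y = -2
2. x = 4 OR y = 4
Yes

Take x = 4, y = 14. Substituting into each constraint:
  (1) 3(4) + (-14) = -2 ✓
  (2) x = 4, target 4 ✓ (first branch holds)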